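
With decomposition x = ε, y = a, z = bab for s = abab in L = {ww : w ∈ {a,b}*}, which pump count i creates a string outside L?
i = 2

xy²z = ε · aa · bab = aabab; aabab has odd length 5, so it cannot be written as ww and is not in L.
(Other choices also work, e.g. i = 0, 3; only i = 1 is guaranteed to stay in L since xy¹z = s.)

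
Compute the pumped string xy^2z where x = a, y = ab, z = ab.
aababab

Given x = 'a', y = 'ab', z = 'ab' and i = 2:

xy^2z = x + y·y·...·y (2 times) + z
       = 'a' + 'ab'^2 + 'ab'
       = 'a' + 'abab' + 'ab'
       = 'aababab'

The pumped string is 'aababab' with length 7.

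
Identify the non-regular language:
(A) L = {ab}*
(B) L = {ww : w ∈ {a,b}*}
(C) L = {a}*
(B) {ww : w ∈ {a,b}*}

(B) L = {ww : w ∈ {a,b}*} is NOT regular.

The pumping lemma can be used to prove this:
After pumping, the two halves no longer match

The other languages are regular because they can be recognized by finite automata.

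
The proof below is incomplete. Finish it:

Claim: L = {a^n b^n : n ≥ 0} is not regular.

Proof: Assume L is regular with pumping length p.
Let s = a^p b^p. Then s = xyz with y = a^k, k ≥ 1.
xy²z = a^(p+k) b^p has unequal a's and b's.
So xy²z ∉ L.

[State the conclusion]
This contradicts the pumping lemma for regular languages,
which guarantees xy^i z ∈ L for all i ≥ 0.

Since our assumption that L is regular leads to a contradiction,
we conclude that L = {a^n b^n : n ≥ 0} is NOT regular. ∎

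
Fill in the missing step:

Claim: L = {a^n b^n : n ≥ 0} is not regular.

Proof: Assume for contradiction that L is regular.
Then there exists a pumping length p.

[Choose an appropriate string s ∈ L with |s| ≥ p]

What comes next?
s = a^p b^p

This string is in L (has equal a's and b's) and has length 2p ≥ p.
Any decomposition xyz with |xy| ≤ p means y consists only of a's,
so pumping will unbalance the counts.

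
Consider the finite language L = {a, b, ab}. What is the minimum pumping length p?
p = 3

For a finite language L, the pumping lemma holds vacuously if p > max|s| for s ∈ L.

The longest string in L = {a, b, ab} has length 2.
If p = 3, then no string s ∈ L has |s| ≥ p, so the condition is vacuously true.

The minimum pumping length is p = 3.

Why no smaller p works: for any p ≤ 2, the longest string s ∈ L has |s| = 2 ≥ p, so it would
have to be pumpable; but pumping up (i = 2, 3, ...) produces ever longer strings, which cannot all lie in the
finite language L. So the pumping property fails for every p ≤ 2.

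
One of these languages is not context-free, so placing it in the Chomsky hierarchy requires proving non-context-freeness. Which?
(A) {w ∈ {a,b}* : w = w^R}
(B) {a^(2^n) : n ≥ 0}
(B) {a^(2^n) : n ≥ 0}

(B) {a^(2^n) : n ≥ 0} requires the CFL pumping lemma.

- {w ∈ {a,b}* : w = w^R} is context-free (but not regular)
  • Can be shown non-regular with the regular pumping lemma
  • After pumping, the string is no longer symmetric

- {a^(2^n) : n ≥ 0} is NOT context-free
  • Requires the CFL pumping lemma to prove
  • Gaps between powers of 2 grow exponentially

The CFL pumping lemma is "stronger" in that it can prove non-membership
in the larger class of context-free languages.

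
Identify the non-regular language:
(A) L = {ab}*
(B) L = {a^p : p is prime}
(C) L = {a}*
(B) {a^p : p is prime}

(B) L = {a^p : p is prime} is NOT regular.

The pumping lemma can be used to prove this:
After pumping, the length becomes composite

The other languages are regular because they can be recognized by finite automata.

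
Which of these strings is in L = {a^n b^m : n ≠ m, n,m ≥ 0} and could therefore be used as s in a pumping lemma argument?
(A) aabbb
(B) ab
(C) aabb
(A) aabbb

The pumping lemma is applied to a string s that lies in L, so first check membership of each option:
- (A) aabbb = a^2 b^3 with 2 ≠ 3, so it is in L ✓
- (B) ab = a^1 b^1 has n = m = 1, so it is not in L ✗
- (C) aabb = a^2 b^2 has n = m = 2, so it is not in L ✗

Only (A) aabbb is in L, so it is the only candidate that could play the role of s.
(In a complete proof one picks s in terms of the pumping length p so that |s| ≥ p is guaranteed; a fixed string like aabbb illustrates the shape of such an s.)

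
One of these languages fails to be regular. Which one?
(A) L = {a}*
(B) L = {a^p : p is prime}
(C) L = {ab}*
(B) {a^p : p is prime}

(B) L = {a^p : p is prime} is NOT regular.

The pumping lemma can be used to prove this:
After pumping, the length becomes composite

The other languages are regular because they can be recognized by finite automata.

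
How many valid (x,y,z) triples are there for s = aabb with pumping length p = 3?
6

For s = 'aabb' with pumping length p = 3:

Constraints: |xy| ≤ 3, |y| > 0

Valid decompositions (|xy| ≤ p, |y| ≥ 1):
  • x='', y='a', z='abb'
  • x='a', y='a', z='bb'
  • x='', y='aa', z='bb'
  • x='aa', y='b', z='b'
  • x='a', y='ab', z='b'
  • x='', y='aab', z='b'

Total count: 6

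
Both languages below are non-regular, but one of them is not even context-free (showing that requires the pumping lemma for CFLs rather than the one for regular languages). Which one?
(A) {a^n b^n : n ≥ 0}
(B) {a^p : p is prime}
(B) {a^p : p is prime}

(B) {a^p : p is prime} requires the CFL pumping lemma.

- {a^n b^n : n ≥ 0} is context-free (but not regular)
  • Can be shown non-regular with the regular pumping lemma
  • After pumping, the number of a's and b's become unequal

- {a^p : p is prime} is NOT context-free
  • Requires the CFL pumping lemma to prove
  • The CFL pumping lemma also fails because prime gaps are unbounded

The CFL pumping lemma is "stronger" in that it can prove non-membership
in the larger class of context-free languages.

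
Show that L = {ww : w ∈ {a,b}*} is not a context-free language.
Assume for contradiction that L is context-free, and let p ≥ 1 be the pumping length given by the pumping lemma for CFLs.
Choose s = a^p b^p a^p b^p. Then s ∈ L (take w = a^p b^p) and |s| = 4p ≥ p.
By the CFL pumping lemma, s = uvxyz for some u, v, x, y, z with |vxy| ≤ p, |vy| ≥ 1, and uv^i xy^i z ∈ L for every i ≥ 0.

Write s as four blocks A₁ B₁ A₂ B₂ with A₁ = A₂ = a^p and B₁ = B₂ = b^p. Since |vxy| ≤ p, the window vxy lies inside at most two adjacent blocks. Take i = 0 and let t = uxz, so |t| = 4p − |vy| with 1 ≤ |vy| ≤ p. If |t| is odd, t ∉ L immediately, so assume |vy| is even (hence |vy| ≥ 2) and |t|/2 = 2p − |vy|/2, which satisfies p ≤ |t|/2 ≤ 2p − 1.

Case 1 (vxy inside A₁B₁): t = a^(p−j) b^(p−l) a^p b^p with j + l = |vy|. The second half of t has length < 2p, so it is a suffix of the trailing a^p b^p and ends in b; the first half is a^(p−j) b^(p−l) a^((j+l)/2), which ends in a because (j+l)/2 ≥ 1. The halves differ, so t ∉ L.

Case 2 (vxy inside B₁A₂, straddling the middle): t = a^p b^(p−j) a^(p−l) b^p with j + l = |vy|. If t = ww, then w is a prefix of t of length ≥ p, so w begins with a^p; and w is a suffix of t of length ≥ p, so w ends with b^p. That forces |w| ≥ 2p, contradicting |w| = |t|/2 ≤ 2p − 1. So t ∉ L.

Case 3 (vxy inside A₂B₂): t = a^p b^p a^(p−j) b^(p−l) with j + l = |vy|. The first half of t is a prefix of a^p b^p, so it begins with a; the second half is b^((j+l)/2) a^(p−j) b^(p−l), which begins with b. The halves differ, so t ∉ L.

In every case uv⁰xy⁰z = uxz ∉ L.

This contradicts the CFL pumping lemma, which requires uv^i xy^i z ∈ L for all i ≥ 0.
Hence L = {ww : w ∈ {a,b}*} is not context-free. ∎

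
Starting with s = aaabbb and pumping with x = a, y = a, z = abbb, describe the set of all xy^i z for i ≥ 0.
{xy^i z : i ≥ 0} = {a^(2+i) b^3 : i ≥ 0} = {aabbb, aaabbb, aaaabbb, ...}

With x = a, y = a, z = abbb: Starting with aaabbb and pumping the second 'a', we get strings with 2+i a's followed by 3 b's for i = 0, 1, 2, ...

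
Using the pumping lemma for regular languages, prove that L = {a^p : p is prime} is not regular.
Assume for contradiction that L is regular, and let p ≥ 1 be the pumping length given by the pumping lemma.
Choose a prime q with q ≥ p (one exists because there are infinitely many primes) and let s = a^q. Then s ∈ L and |s| = q ≥ p.
By the pumping lemma, s = xyz for some x, y, z with |xy| ≤ p, |y| ≥ 1, and xy^i z ∈ L for every i ≥ 0.
Here y = a^k for some k with 1 ≤ k ≤ p, and xy^i z = a^(q + (i − 1)k) for every i ≥ 0.

Take i = q + 1: |xy^(q+1) z| = q + qk = q(k + 1).
Both factors satisfy q ≥ 2 and k + 1 ≥ 2, so q(k + 1) is composite, and xy^(q+1) z ∉ L.

This contradicts the pumping lemma, which requires xy^i z ∈ L for all i ≥ 0.
Hence L = {a^p : p is prime} is not regular. ∎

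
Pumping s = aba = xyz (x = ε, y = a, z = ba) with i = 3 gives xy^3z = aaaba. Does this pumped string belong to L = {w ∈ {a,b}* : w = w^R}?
No

xy³z = ε · aaa · ba = aaaba.
aaaba reversed is abaaa ≠ aaaba, so it is not a palindrome and is not in L.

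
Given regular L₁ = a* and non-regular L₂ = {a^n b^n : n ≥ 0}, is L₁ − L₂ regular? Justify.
Yes — L₁ − L₂ is regular.

The only string of a* that lies in {a^n b^n} is ε, so L₁ − L₂ = a* − {ε} = a⁺ = aa*, which is regular.

Note that the bare facts "L₁ regular, L₂ non-regular" do not settle the question by themselves: the closure of regular languages under ∪, ∩, complement and difference applies only when BOTH operands are regular. With a non-regular operand the result can come out regular or non-regular depending on the specific languages, so one has to work out L₁ − L₂ for this particular pair, as above.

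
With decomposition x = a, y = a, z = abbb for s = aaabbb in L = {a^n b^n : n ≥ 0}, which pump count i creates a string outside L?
i = 0

xy⁰z = a · ε · abbb = aabbb; aabbb has 2 a's and 3 b's; 2 ≠ 3, so it is not in L.
(Other choices also work, e.g. i = 2, 3; only i = 1 is guaranteed to stay in L since xy¹z = s.)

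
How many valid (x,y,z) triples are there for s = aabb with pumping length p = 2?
3

For s = 'aabb' with pumping length p = 2:

Constraints: |xy| ≤ 2, |y| > 0

Valid decompositions (|xy| ≤ p, |y| ≥ 1):
  • x='', y='a', z='abb'
  • x='a', y='a', z='bb'
  • x='', y='aa', z='bb'

Total count: 3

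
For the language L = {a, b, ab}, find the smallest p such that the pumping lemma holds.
p = 3

For a finite language L, the pumping lemma holds vacuously if p > max|s| for s ∈ L.

The longest string in L = {a, b, ab} has length 2.
If p = 3, then no string s ∈ L has |s| ≥ p, so the condition is vacuously true.

The minimum pumping length is p = 3.

Why no smaller p works: for any p ≤ 2, the longest string s ∈ L has |s| = 2 ≥ p, so it would
have to be pumpable; but pumping up (i = 2, 3, ...) produces ever longer strings, which cannot all lie in the
finite language L. So the pumping property fails for every p ≤ 2.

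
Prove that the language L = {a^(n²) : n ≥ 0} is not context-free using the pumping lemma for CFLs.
Assume for contradiction that L is context-free, and let p ≥ 1 be the pumping length given by the pumping lemma for CFLs.
Choose s = a^(p²). Then s ∈ L and |s| = p² ≥ p.
By the CFL pumping lemma, s = uvxyz for some u, v, x, y, z with |vxy| ≤ p, |vy| ≥ 1, and uv^i xy^i z ∈ L for every i ≥ 0.
All symbols are a's, so only lengths matter: let k = |vy|, with 1 ≤ k ≤ |vxy| ≤ p.

Take i = 2: |uv²xy²z| = p² + k, and p² < p² + k ≤ p² + p < (p + 1)².
So the length lies strictly between consecutive squares and is not a perfect square; uv²xy²z ∉ L.

This contradicts the CFL pumping lemma, which requires uv^i xy^i z ∈ L for all i ≥ 0.
Hence L = {a^(n²) : n ≥ 0} is not context-free. ∎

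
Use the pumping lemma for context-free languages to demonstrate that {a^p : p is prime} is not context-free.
Assume for contradiction that L is context-free, and let p ≥ 1 be the pumping length given by the pumping lemma for CFLs.
Choose a prime q with q ≥ p and let s = a^q. Then s ∈ L and |s| = q ≥ p.
By the CFL pumping lemma, s = uvxyz for some u, v, x, y, z with |vxy| ≤ p, |vy| ≥ 1, and uv^i xy^i z ∈ L for every i ≥ 0.
All symbols are a's, so only lengths matter: let k = |vy|, with 1 ≤ k ≤ p. Then |uv^i xy^i z| = q + (i − 1)k.

Take i = q + 1: the length is q + qk = q(k + 1).
Both factors satisfy q ≥ 2 and k + 1 ≥ 2, so q(k + 1) is composite and uv^(q+1) xy^(q+1) z ∉ L.

This contradicts the CFL pumping lemma, which requires uv^i xy^i z ∈ L for all i ≥ 0.
Hence L = {a^p : p is prime} is not context-free. ∎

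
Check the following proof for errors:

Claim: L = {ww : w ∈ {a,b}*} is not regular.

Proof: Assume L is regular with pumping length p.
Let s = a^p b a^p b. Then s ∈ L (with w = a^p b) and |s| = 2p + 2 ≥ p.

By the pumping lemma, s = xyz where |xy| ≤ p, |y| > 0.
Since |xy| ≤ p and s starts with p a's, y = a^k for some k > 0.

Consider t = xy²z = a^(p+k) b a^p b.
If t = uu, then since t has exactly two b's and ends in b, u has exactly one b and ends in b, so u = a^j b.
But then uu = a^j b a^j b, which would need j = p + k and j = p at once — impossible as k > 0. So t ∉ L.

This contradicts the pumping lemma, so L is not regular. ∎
The proof is correct.

This proof is valid because:
1. s = a^p b a^p b is in L and is chosen in terms of p, so |s| ≥ p holds for every p
2. The decomposition analysis is correct: |xy| ≤ p forces y to lie inside the leading a's
3. The contradiction is valid: the argument shows a^(p+k) b a^p b cannot be split into two equal halves
4. The conclusion follows logically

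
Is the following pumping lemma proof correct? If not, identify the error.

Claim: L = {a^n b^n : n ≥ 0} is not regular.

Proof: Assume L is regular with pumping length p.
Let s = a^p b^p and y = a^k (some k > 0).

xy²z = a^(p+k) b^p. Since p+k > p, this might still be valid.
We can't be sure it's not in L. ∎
The proof is INCORRECT.

Error: The conclusion is wrong.
xy²z = a^(p+k) b^p is definitely NOT in L because the number of a's (p+k) ≠ number of b's (p).
The proof incorrectly doubts what is actually a valid contradiction.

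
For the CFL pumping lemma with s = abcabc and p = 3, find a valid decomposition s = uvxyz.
u='ab', v='c', x='a', y='b', z='c'

For s = abcabc with pumping length p = 3:

One valid decomposition:
- u = 'ab'
- v = 'c'
- x = 'a'
- y = 'b'
- z = 'c'

Verification:
- uvxyz = 'ab' + 'c' + 'a' + 'b' + 'c' = abcabc ✓
- |vxy| = |'cab'| = 3 ≤ 3 ✓
- |vy| = |'cb'| = 2 > 0 ✓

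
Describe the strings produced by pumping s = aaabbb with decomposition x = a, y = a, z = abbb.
{xy^i z : i ≥ 0} = {a^(2+i) b^3 : i ≥ 0} = {aabbb, aaabbb, aaaabbb, ...}

With x = a, y = a, z = abbb: Starting with aaabbb and pumping the second 'a', we get strings with 2+i a's followed by 3 b's for i = 0, 1, 2, ...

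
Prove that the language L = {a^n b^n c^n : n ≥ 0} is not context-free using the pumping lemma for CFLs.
Assume for contradiction that L is context-free, and let p ≥ 1 be the pumping length given by the pumping lemma for CFLs.
Choose s = a^p b^p c^p. Then s ∈ L and |s| = 3p ≥ p.
By the CFL pumping lemma, s = uvxyz for some u, v, x, y, z with |vxy| ≤ p, |vy| ≥ 1, and uv^i xy^i z ∈ L for every i ≥ 0.

Because |vxy| ≤ p, the window vxy cannot contain both an a and a c: any substring of s containing both must include the entire block b^p plus at least one a and one c, so it has length ≥ p + 2 > p.
Hence at least one of the letters a, c does not occur in vy at all.

Take i = 0: the string uxz is obtained from s by deleting |vy| ≥ 1 symbols, so |uxz| = 3p − |vy| < 3p.
But the letter (a or c) that does not occur in vy still occurs exactly p times in uxz. Every string of L with exactly p copies of some letter is a^p b^p c^p, of length 3p. Since |uxz| < 3p, uxz ∉ L.

This contradicts the CFL pumping lemma, which requires uv^i xy^i z ∈ L for all i ≥ 0.
Hence L = {a^n b^n c^n : n ≥ 0} is not context-free. ∎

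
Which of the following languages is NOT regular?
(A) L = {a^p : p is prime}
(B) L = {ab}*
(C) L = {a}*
(A) {a^p : p is prime}

(A) L = {a^p : p is prime} is NOT regular.

The pumping lemma can be used to prove this:
After pumping, the length becomes composite

The other languages are regular because they can be recognized by finite automata.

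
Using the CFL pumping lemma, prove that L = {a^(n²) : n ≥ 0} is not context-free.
Assume for contradiction that L is context-free, and let p ≥ 1 be the pumping length given by the pumping lemma for CFLs.
Choose s = a^(p²). Then s ∈ L and |s| = p² ≥ p.
By the CFL pumping lemma, s = uvxyz for some u, v, x, y, z with |vxy| ≤ p, |vy| ≥ 1, and uv^i xy^i z ∈ L for every i ≥ 0.
All symbols are a's, so only lengths matter: let k = |vy|, with 1 ≤ k ≤ |vxy| ≤ p.

Take i = 2: |uv²xy²z| = p² + k, and p² < p² + k ≤ p² + p < (p + 1)².
So the length lies strictly between consecutive squares and is not a perfect square; uv²xy²z ∉ L.

This contradicts the CFL pumping lemma, which requires uv^i xy^i z ∈ L for all i ≥ 0.
Hence L = {a^(n²) : n ≥ 0} is not context-free. ∎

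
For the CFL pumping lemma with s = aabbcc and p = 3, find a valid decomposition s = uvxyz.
u='aa', v='b', x='b', y='c', z='c'

For s = aabbcc with pumping length p = 3:

One valid decomposition:
- u = 'aa'
- v = 'b'
- x = 'b'
- y = 'c'
- z = 'c'

Verification:
- uvxyz = 'aa' + 'b' + 'b' + 'c' + 'c' = aabbcc ✓
- |vxy| = |'bbc'| = 3 ≤ 3 ✓
- |vy| = |'bc'| = 2 > 0 ✓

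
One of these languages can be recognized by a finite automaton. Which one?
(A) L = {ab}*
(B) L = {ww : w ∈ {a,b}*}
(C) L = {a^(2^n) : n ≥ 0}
(A) {ab}*

(A) L = {ab}* is regular.

This can be recognized by a finite automaton (DFA/NFA).
Regular expressions like {ab}* define regular languages.

The other choices are not regular:
- {ww : w ∈ {a,b}*}: After pumping, the two halves no longer match
- {a^(2^n) : n ≥ 0}: After pumping, length is no longer a power of 2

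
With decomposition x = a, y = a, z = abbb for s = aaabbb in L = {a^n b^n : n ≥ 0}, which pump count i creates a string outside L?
i = 2

xy²z = a · aa · abbb = aaaabbb; aaaabbb has 4 a's and 3 b's; 4 ≠ 3, so it is not in L.
(Other choices also work, e.g. i = 0, 3; only i = 1 is guaranteed to stay in L since xy¹z = s.)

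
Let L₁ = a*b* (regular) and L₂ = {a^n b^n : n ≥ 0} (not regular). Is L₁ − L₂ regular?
No — L₁ − L₂ is not regular.

a*b* − {a^n b^n} = {a^n b^m : n ≠ m}. If this were regular, then its complement intersected with a*b*, namely {a^n b^n : n ≥ 0}, would be regular too (closure under complement and intersection) — contradiction. So L₁ − L₂ is not regular.

Note that the bare facts "L₁ regular, L₂ non-regular" do not settle the question by themselves: the closure of regular languages under ∪, ∩, complement and difference applies only when BOTH operands are regular. With a non-regular operand the result can come out regular or non-regular depending on the specific languages, so one has to work out L₁ − L₂ for this particular pair, as above.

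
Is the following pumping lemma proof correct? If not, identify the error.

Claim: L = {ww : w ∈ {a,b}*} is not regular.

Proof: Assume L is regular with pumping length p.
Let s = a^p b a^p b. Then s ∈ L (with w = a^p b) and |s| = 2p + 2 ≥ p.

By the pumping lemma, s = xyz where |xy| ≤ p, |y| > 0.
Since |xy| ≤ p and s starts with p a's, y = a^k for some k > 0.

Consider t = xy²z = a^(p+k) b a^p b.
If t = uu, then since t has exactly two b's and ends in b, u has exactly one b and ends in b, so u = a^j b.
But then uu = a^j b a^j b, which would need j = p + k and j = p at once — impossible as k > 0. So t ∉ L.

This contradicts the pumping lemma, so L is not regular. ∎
The proof is correct.

This proof is valid because:
1. s = a^p b a^p b is in L and is chosen in terms of p, so |s| ≥ p holds for every p
2. The decomposition analysis is correct: |xy| ≤ p forces y to lie inside the leading a's
3. The contradiction is valid: the argument shows a^(p+k) b a^p b cannot be split into two equal halves
4. The conclusion follows logically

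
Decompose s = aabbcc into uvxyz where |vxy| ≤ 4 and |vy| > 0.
u='a', v='a', x='bb', y='c', z='c'

For s = aabbcc with pumping length p = 4:

One valid decomposition:
- u = 'a'
- v = 'a'
- x = 'bb'
- y = 'c'
- z = 'c'

Verification:
- uvxyz = 'a' + 'a' + 'bb' + 'c' + 'c' = aabbcc ✓
- |vxy| = |'abbc'| = 4 ≤ 4 ✓
- |vy| = |'ac'| = 2 > 0 ✓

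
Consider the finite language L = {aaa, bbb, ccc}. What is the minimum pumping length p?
p = 4

For a finite language L, the pumping lemma holds vacuously if p > max|s| for s ∈ L.

The longest string in L = {aaa, bbb, ccc} has length 3.
If p = 4, then no string s ∈ L has |s| ≥ p, so the condition is vacuously true.

The minimum pumping length is p = 4.

Why no smaller p works: for any p ≤ 3, the longest string s ∈ L has |s| = 3 ≥ p, so it would
have to be pumpable; but pumping up (i = 2, 3, ...) produces ever longer strings, which cannot all lie in the
finite language L. So the pumping property fails for every p ≤ 3.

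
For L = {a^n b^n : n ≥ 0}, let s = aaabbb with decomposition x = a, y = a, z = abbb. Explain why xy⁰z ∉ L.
xy⁰z = aabbb ∉ L

Pumping with i = 0 replaces y = a by y⁰ = ε:
- Original: s = xyz = aaabbb; aaabbb = a^3 b^3 has equal counts (3 = 3), so it is in L
- Pumped: xy⁰z = a · ε · abbb = aabbb
- aabbb has 2 a's and 3 b's; 2 ≠ 3, so it is not in L

The pumping lemma would require xy⁰z ∈ L, so this decomposition yields a contradiction.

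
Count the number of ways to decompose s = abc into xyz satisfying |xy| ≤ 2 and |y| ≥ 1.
3

For s = 'abc' with pumping length p = 2:

Constraints: |xy| ≤ 2, |y| > 0

Valid decompositions (|xy| ≤ p, |y| ≥ 1):
  • x='', y='a', z='bc'
  • x='a', y='b', z='c'
  • x='', y='ab', z='c'

Total count: 3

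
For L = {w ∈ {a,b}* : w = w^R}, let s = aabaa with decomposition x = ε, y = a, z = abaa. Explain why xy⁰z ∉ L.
xy⁰z = abaa ∉ L

Pumping with i = 0 replaces y = a by y⁰ = ε:
- Original: s = xyz = aabaa; aabaa reversed is aabaa, the same string, so it is a palindrome and is in L
- Pumped: xy⁰z = ε · ε · abaa = abaa
- abaa reversed is aaba ≠ abaa, so it is not a palindrome and is not in L

The pumping lemma would require xy⁰z ∈ L, so this decomposition yields a contradiction.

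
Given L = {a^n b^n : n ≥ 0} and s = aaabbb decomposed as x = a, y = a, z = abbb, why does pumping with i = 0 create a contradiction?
xy⁰z = aabbb ∉ L

Pumping with i = 0 replaces y = a by y⁰ = ε:
- Original: s = xyz = aaabbb; aaabbb = a^3 b^3 has equal counts (3 = 3), so it is in L
- Pumped: xy⁰z = a · ε · abbb = aabbb
- aabbb has 2 a's and 3 b's; 2 ≠ 3, so it is not in L

The pumping lemma would require xy⁰z ∈ L, so this decomposition yields a contradiction.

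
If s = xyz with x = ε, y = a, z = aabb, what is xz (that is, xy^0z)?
aabb

Given x = '', y = 'a', z = 'aabb' and i = 0:

xy^0z = x + y·y·...·y (0 times) + z
       = '' + 'a'^0 + 'aabb'
       = '' + '' + 'aabb'
       = 'aabb'

The pumped string is 'aabb' with length 4.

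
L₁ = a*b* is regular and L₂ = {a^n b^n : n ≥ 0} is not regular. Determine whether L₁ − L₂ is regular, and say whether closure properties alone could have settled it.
No — L₁ − L₂ is not regular.

a*b* − {a^n b^n} = {a^n b^m : n ≠ m}. If this were regular, then its complement intersected with a*b*, namely {a^n b^n : n ≥ 0}, would be regular too (closure under complement and intersection) — contradiction. So L₁ − L₂ is not regular.

Note that the bare facts "L₁ regular, L₂ non-regular" do not settle the question by themselves: the closure of regular languages under ∪, ∩, complement and difference applies only when BOTH operands are regular. With a non-regular operand the result can come out regular or non-regular depending on the specific languages, so one has to work out L₁ − L₂ for this particular pair, as above.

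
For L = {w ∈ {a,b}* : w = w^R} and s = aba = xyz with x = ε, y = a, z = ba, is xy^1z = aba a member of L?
Yes

xy¹z = ε · a · ba = aba.
aba reversed is aba, the same string, so it is a palindrome and is in L.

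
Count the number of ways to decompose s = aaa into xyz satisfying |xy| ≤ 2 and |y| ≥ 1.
3

For s = 'aaa' with pumping length p = 2:

Constraints: |xy| ≤ 2, |y| > 0

Valid decompositions (|xy| ≤ p, |y| ≥ 1):
  • x='', y='a', z='aa'
  • x='a', y='a', z='a'
  • x='', y='aa', z='a'

Total count: 3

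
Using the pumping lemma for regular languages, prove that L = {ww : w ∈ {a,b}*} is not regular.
Assume for contradiction that L is regular, and let p ≥ 1 be the pumping length given by the pumping lemma.
Choose s = a^p b a^p b. Then s ∈ L (take w = a^p b) and |s| = 2p + 2 ≥ p.
By the pumping lemma, s = xyz for some x, y, z with |xy| ≤ p, |y| ≥ 1, and xy^i z ∈ L for every i ≥ 0.
Since |xy| ≤ p and the first p symbols of s are all a's, y = a^k for some k with 1 ≤ k ≤ p.

Take i = 2: t = xy²z = a^(p + k) b a^p b.
Suppose t = uu for some string u. The string t contains exactly two b's and ends in b, so u contains exactly one b and ends in b; hence u = a^j b for some j, and uu = a^j b a^j b. Comparing with t = a^(p + k) b a^p b forces j = p + k (first block) and j = p (second block), which is impossible since k ≥ 1. So t ∉ L.

This contradicts the pumping lemma, which requires xy^i z ∈ L for all i ≥ 0.
Hence L = {ww : w ∈ {a,b}*} is not regular. ∎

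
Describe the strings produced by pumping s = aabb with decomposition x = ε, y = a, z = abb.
{xy^i z : i ≥ 0} = {a^(i+1) b^2 : i ≥ 0} = {abb, aabb, aaabb, ...}

With x = ε, y = a, z = abb: Starting with aabb and pumping the first 'a' (z = abb keeps the second 'a'), we get strings with i+1 a's followed by 2 b's for i = 0, 1, 2, ...; note bb is not produced because z always contributes one a.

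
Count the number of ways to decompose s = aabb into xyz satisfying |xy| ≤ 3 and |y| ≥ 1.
6

For s = 'aabb' with pumping length p = 3:

Constraints: |xy| ≤ 3, |y| > 0

Valid decompositions (|xy| ≤ p, |y| ≥ 1):
  • x='', y='a', z='abb'
  • x='a', y='a', z='bb'
  • x='', y='aa', z='bb'
  • x='aa', y='b', z='b'
  • x='a', y='ab', z='b'
  • x='', y='aab', z='b'

Total count: 6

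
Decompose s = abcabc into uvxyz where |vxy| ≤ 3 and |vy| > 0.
u='ab', v='c', x='a', y='b', z='c'

For s = abcabc with pumping length p = 3:

One valid decomposition:
- u = 'ab'
- v = 'c'
- x = 'a'
- y = 'b'
- z = 'c'

Verification:
- uvxyz = 'ab' + 'c' + 'a' + 'b' + 'c' = abcabc ✓
- |vxy| = |'cab'| = 3 ≤ 3 ✓
- |vy| = |'cb'| = 2 > 0 ✓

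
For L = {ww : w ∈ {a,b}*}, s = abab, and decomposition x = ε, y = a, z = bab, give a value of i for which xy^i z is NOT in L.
i = 3

xy³z = ε · aaa · bab = aaabab; aaabab has length 6; its halves are aaa and bab, which differ, so it is not in L.
(Other choices also work, e.g. i = 0, 2; only i = 1 is guaranteed to stay in L since xy¹z = s.)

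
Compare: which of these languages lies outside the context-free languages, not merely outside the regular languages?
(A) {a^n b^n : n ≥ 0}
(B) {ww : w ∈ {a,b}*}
(B) {ww : w ∈ {a,b}*}

(B) {ww : w ∈ {a,b}*} requires the CFL pumping lemma.

- {a^n b^n : n ≥ 0} is context-free (but not regular)
  • Can be shown non-regular with the regular pumping lemma
  • After pumping, the number of a's and b's become unequal

- {ww : w ∈ {a,b}*} is NOT context-free
  • Requires the CFL pumping lemma to prove
  • Even a PDA cannot compare two arbitrary halves symbol by symbol; CFL pumping on a^p b^p a^p b^p fails

The CFL pumping lemma is "stronger" in that it can prove non-membership
in the larger class of context-free languages.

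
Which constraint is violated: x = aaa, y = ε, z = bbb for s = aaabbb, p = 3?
Violated: |y| > 0

The decomposition x = aaa, y = ε, z = bbb for s = aaabbb with p = 3
violates the constraint: |y| > 0

|y| = 0, but the pumping lemma requires |y| > 0 (y must be non-empty).

Pumping lemma constraints:
1. xyz = s (decomposition is valid)
2. |xy| ≤ p
3. |y| > 0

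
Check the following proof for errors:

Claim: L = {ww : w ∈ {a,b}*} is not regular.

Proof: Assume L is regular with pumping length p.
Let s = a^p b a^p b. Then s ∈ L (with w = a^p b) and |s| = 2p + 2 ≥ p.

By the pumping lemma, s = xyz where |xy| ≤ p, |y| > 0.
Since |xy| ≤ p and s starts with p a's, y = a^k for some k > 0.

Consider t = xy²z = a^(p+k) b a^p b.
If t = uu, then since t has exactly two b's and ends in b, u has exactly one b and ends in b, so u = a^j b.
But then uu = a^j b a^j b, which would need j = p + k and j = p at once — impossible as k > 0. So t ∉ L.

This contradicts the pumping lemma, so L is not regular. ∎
The proof is correct.

This proof is valid because:
1. s = a^p b a^p b is in L and is chosen in terms of p, so |s| ≥ p holds for every p
2. The decomposition analysis is correct: |xy| ≤ p forces y to lie inside the leading a's
3. The contradiction is valid: the argument shows a^(p+k) b a^p b cannot be split into two equal halves
4. The conclusion follows logically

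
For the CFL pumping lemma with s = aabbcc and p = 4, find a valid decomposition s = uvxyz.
u='a', v='a', x='bb', y='c', z='c'

For s = aabbcc with pumping length p = 4:

One valid decomposition:
- u = 'a'
- v = 'a'
- x = 'bb'
- y = 'c'
- z = 'c'

Verification:
- uvxyz = 'a' + 'a' + 'bb' + 'c' + 'c' = aabbcc ✓
- |vxy| = |'abbc'| = 4 ≤ 4 ✓
- |vy| = |'ac'| = 2 > 0 ✓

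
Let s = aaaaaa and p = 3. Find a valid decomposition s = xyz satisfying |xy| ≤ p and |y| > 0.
x = 'a', y = 'a', z = 'aaaa'

For s = aaaaaa and p = 3, one valid decomposition is:
- x = 'a' (length 1)
- y = 'a' (length 1)
- z = 'aaaa' (length 4)

Verification:
- xyz = 'a' + 'a' + 'aaaa' = aaaaaa ✓
- |xy| = 2 ≤ 3 ✓
- |y| = 1 > 0 ✓

All pumping lemma constraints are satisfied.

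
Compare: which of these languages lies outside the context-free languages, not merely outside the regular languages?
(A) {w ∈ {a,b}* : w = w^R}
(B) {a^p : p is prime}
(B) {a^p : p is prime}

(B) {a^p : p is prime} requires the CFL pumping lemma.

- {w ∈ {a,b}* : w = w^R} is context-free (but not regular)
  • Can be shown non-regular with the regular pumping lemma
  • After pumping, the string is no longer symmetric

- {a^p : p is prime} is NOT context-free
  • Requires the CFL pumping lemma to prove
  • The CFL pumping lemma also fails because prime gaps are unbounded

The CFL pumping lemma is "stronger" in that it can prove non-membership
in the larger class of context-free languages.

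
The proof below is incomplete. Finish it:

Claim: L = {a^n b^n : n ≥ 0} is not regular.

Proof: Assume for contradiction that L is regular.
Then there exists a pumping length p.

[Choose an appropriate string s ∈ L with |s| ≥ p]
s = a^p b^p

This string is in L (has equal a's and b's) and has length 2p ≥ p.
Any decomposition xyz with |xy| ≤ p means y consists only of a's,
so pumping will unbalance the counts.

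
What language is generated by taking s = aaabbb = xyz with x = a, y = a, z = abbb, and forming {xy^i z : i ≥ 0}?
{xy^i z : i ≥ 0} = {a^(2+i) b^3 : i ≥ 0} = {aabbb, aaabbb, aaaabbb, ...}

With x = a, y = a, z = abbb: Starting with aaabbb and pumping the second 'a', we get strings with 2+i a's followed by 3 b's for i = 0, 1, 2, ...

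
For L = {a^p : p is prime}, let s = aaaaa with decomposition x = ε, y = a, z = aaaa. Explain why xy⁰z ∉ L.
xy⁰z = aaaa ∉ L

Pumping with i = 0 replaces y = a by y⁰ = ε:
- Original: s = xyz = aaaaa; aaaaa has length 5, which is prime, so it is in L
- Pumped: xy⁰z = ε · ε · aaaa = aaaa
- aaaa has length 4 = 2 × 2, which is not prime, so it is not in L

The pumping lemma would require xy⁰z ∈ L, so this decomposition yields a contradiction.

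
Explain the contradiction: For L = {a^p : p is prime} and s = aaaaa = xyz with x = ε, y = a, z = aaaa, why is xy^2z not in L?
xy²z = aaaaaa ∉ L

Pumping with i = 2 replaces y = a by y² = aa:
- Original: s = xyz = aaaaa; aaaaa has length 5, which is prime, so it is in L
- Pumped: xy²z = ε · aa · aaaa = aaaaaa
- aaaaaa has length 6 = 2 × 3, which is not prime, so it is not in L

The pumping lemma would require xy²z ∈ L, so this decomposition yields a contradiction.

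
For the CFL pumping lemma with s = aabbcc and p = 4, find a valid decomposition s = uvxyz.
u='a', v='a', x='bb', y='c', z='c'

For s = aabbcc with pumping length p = 4:

One valid decomposition:
- u = 'a'
- v = 'a'
- x = 'bb'
- y = 'c'
- z = 'c'

Verification:
- uvxyz = 'a' + 'a' + 'bb' + 'c' + 'c' = aabbcc ✓
- |vxy| = |'abbc'| = 4 ≤ 4 ✓
- |vy| = |'ac'| = 2 > 0 ✓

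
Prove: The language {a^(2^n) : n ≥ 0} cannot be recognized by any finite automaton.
Assume for contradiction that L is regular, and let p ≥ 1 be the pumping length given by the pumping lemma.
Choose s = a^(2^p). Then s ∈ L and |s| = 2^p ≥ p.
By the pumping lemma, s = xyz for some x, y, z with |xy| ≤ p, |y| ≥ 1, and xy^i z ∈ L for every i ≥ 0.
Here y = a^k for some k with 1 ≤ k ≤ |xy| ≤ p, and p < 2^p.

Take i = 2: |xy²z| = 2^p + k.
Now 2^p < 2^p + k ≤ 2^p + p < 2^p + 2^p = 2^(p+1).
So |xy²z| lies strictly between the consecutive powers of two 2^p and 2^(p+1), hence is not a power of 2, and xy²z ∉ L.

This contradicts the pumping lemma, which requires xy^i z ∈ L for all i ≥ 0.
Hence L = {a^(2^n) : n ≥ 0} is not regular. ∎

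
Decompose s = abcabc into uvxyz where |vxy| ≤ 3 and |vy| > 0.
u='ab', v='c', x='a', y='b', z='c'

For s = abcabc with pumping length p = 3:

One valid decomposition:
- u = 'ab'
- v = 'c'
- x = 'a'
- y = 'b'
- z = 'c'

Verification:
- uvxyz = 'ab' + 'c' + 'a' + 'b' + 'c' = abcabc ✓
- |vxy| = |'cab'| = 3 ≤ 3 ✓
- |vy| = |'cb'| = 2 > 0 ✓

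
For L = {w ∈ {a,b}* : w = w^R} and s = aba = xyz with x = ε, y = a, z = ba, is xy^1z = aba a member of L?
Yes

xy¹z = ε · a · ba = aba.
aba reversed is aba, the same string, so it is a palindrome and is in L.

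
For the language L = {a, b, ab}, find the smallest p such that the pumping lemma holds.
p = 3

For a finite language L, the pumping lemma holds vacuously if p > max|s| for s ∈ L.

The longest string in L = {a, b, ab} has length 2.
If p = 3, then no string s ∈ L has |s| ≥ p, so the condition is vacuously true.

The minimum pumping length is p = 3.

Why no smaller p works: for any p ≤ 2, the longest string s ∈ L has |s| = 2 ≥ p, so it would
have to be pumpable; but pumping up (i = 2, 3, ...) produces ever longer strings, which cannot all lie in the
finite language L. So the pumping property fails for every p ≤ 2.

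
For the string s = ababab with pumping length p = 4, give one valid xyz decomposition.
x = '', y = 'abab', z = 'ab'

For s = ababab and p = 4, one valid decomposition is:
- x = '' (length 0)
- y = 'abab' (length 4)
- z = 'ab' (length 2)

Verification:
- xyz = '' + 'abab' + 'ab' = ababab ✓
- |xy| = 4 ≤ 4 ✓
- |y| = 4 > 0 ✓

All pumping lemma constraints are satisfied.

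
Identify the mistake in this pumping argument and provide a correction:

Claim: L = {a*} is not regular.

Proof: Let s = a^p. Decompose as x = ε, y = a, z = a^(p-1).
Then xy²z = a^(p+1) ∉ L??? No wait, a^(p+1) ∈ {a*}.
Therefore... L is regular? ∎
Error: The proof attempts to show a*  is not regular, but a* IS regular!

Correction: a* is a regular language (recognized by a simple DFA with one accepting state and self-loop on 'a'). The pumping lemma can only prove non-regularity, not regularity. For regular languages, pumping always works.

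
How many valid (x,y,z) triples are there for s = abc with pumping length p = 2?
3

For s = 'abc' with pumping length p = 2:

Constraints: |xy| ≤ 2, |y| > 0

Valid decompositions (|xy| ≤ p, |y| ≥ 1):
  • x='', y='a', z='bc'
  • x='a', y='b', z='c'
  • x='', y='ab', z='c'

Total count: 3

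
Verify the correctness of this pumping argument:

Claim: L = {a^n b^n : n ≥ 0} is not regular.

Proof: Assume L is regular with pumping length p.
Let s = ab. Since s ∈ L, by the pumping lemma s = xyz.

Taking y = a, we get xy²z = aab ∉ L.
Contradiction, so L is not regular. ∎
The proof is INCORRECT.

Error: The string s = ab may be shorter than p.
The pumping lemma only applies to strings with |s| ≥ p, and p is not under our control.
We must choose s in terms of p, e.g. s = a^p b^p, to ensure |s| ≥ p.
(The proof also fixes one particular y; a valid argument must handle every decomposition with |xy| ≤ p and |y| ≥ 1 — for s = a^p b^p this forces y = a^k, and then xy²z = a^(p+k) b^p ∉ L.)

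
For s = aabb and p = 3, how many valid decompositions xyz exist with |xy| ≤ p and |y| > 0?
6

For s = 'aabb' with pumping length p = 3:

Constraints: |xy| ≤ 3, |y| > 0

Valid decompositions (|xy| ≤ p, |y| ≥ 1):
  • x='', y='a', z='abb'
  • x='a', y='a', z='bb'
  • x='', y='aa', z='bb'
  • x='aa', y='b', z='b'
  • x='a', y='ab', z='b'
  • x='', y='aab', z='b'

Total count: 6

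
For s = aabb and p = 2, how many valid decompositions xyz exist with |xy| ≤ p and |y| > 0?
3

For s = 'aabb' with pumping length p = 2:

Constraints: |xy| ≤ 2, |y| > 0

Valid decompositions (|xy| ≤ p, |y| ≥ 1):
  • x='', y='a', z='abb'
  • x='a', y='a', z='bb'
  • x='', y='aa', z='bb'

Total count: 3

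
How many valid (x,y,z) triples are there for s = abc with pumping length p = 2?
3

For s = 'abc' with pumping length p = 2:

Constraints: |xy| ≤ 2, |y| > 0

Valid decompositions (|xy| ≤ p, |y| ≥ 1):
  • x='', y='a', z='bc'
  • x='a', y='b', z='c'
  • x='', y='ab', z='c'

Total count: 3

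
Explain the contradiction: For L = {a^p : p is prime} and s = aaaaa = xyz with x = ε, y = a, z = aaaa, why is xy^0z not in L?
xy⁰z = aaaa ∉ L

Pumping with i = 0 replaces y = a by y⁰ = ε:
- Original: s = xyz = aaaaa; aaaaa has length 5, which is prime, so it is in L
- Pumped: xy⁰z = ε · ε · aaaa = aaaa
- aaaa has length 4 = 2 × 2, which is not prime, so it is not in L

The pumping lemma would require xy⁰z ∈ L, so this decomposition yields a contradiction.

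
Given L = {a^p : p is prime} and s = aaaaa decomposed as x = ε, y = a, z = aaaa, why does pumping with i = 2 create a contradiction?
xy²z = aaaaaa ∉ L

Pumping with i = 2 replaces y = a by y² = aa:
- Original: s = xyz = aaaaa; aaaaa has length 5, which is prime, so it is in L
- Pumped: xy²z = ε · aa · aaaa = aaaaaa
- aaaaaa has length 6 = 2 × 3, which is not prime, so it is not in L

The pumping lemma would require xy²z ∈ L, so this decomposition yields a contradiction.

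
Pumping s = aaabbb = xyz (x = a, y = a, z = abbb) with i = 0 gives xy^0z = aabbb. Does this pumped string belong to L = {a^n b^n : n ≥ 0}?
No

xy⁰z = a · ε · abbb = aabbb.
aabbb has 2 a's and 3 b's; 2 ≠ 3, so it is not in L.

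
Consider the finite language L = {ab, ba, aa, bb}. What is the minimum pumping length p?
p = 3

For a finite language L, the pumping lemma holds vacuously if p > max|s| for s ∈ L.

The longest string in L = {ab, ba, aa, bb} has length 2.
If p = 3, then no string s ∈ L has |s| ≥ p, so the condition is vacuously true.

The minimum pumping length is p = 3.

Why no smaller p works: for any p ≤ 2, the longest string s ∈ L has |s| = 2 ≥ p, so it would
have to be pumpable; but pumping up (i = 2, 3, ...) produces ever longer strings, which cannot all lie in the
finite language L. So the pumping property fails for every p ≤ 2.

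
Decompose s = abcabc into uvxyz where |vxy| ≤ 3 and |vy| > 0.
u='ab', v='c', x='a', y='b', z='c'

For s = abcabc with pumping length p = 3:

One valid decomposition:
- u = 'ab'
- v = 'c'
- x = 'a'
- y = 'b'
- z = 'c'

Verification:
- uvxyz = 'ab' + 'c' + 'a' + 'b' + 'c' = abcabc ✓
- |vxy| = |'cab'| = 3 ≤ 3 ✓
- |vy| = |'cb'| = 2 > 0 ✓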